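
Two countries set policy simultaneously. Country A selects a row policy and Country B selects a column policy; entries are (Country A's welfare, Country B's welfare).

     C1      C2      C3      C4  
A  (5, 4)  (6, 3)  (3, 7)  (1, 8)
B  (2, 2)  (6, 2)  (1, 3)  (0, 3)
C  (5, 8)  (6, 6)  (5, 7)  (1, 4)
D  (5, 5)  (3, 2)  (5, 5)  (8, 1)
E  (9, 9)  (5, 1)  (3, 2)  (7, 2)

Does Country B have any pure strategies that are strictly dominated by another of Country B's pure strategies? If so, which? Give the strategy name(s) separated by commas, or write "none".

Nothing dominates C1: C2 at A (4>3); C3 at C (8>7); C4 at C (8>4).
C3 strictly dominates C2 — A: 7>3, B: 3>2, C: 7>6, D: 5>2, E: 2>1.
C3 is not dominated — it holds its own against C1 at A (7>4); C2 at A (7>3); C4 at B (3=3).
Nothing dominates C4: C1 at A (8>4); C2 at A (8>3); C3 at A (8>7).

C2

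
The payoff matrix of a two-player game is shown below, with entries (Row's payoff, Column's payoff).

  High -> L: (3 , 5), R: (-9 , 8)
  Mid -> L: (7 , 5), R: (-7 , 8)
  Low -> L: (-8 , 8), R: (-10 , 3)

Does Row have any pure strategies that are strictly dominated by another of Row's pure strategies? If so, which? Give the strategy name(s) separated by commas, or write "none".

Mid strictly dominates High — L: 7>3, R: -7>-9.
Mid: no other strategy beats it everywhere (High at L (7>3); Low at L (7>-8)).
Low is strictly dominated by High (L: 3>-8, R: -9>-10).

High, Low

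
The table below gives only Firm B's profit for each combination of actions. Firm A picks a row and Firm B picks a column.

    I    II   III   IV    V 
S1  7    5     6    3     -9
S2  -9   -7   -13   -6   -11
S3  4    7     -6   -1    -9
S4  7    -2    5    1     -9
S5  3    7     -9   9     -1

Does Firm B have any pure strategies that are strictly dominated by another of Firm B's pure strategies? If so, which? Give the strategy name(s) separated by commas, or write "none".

I is not dominated — it holds its own against II at S1 (7>5); III at S1 (7>6); IV at S1 (7>3); V at S1 (7>-9).
Nothing dominates II: I at S2 (-7>-9); III at S2 (-7>-13); IV at S1 (5>3); V at S1 (5>-9).
I strictly dominates III — S1: 7>6, S2: -9>-13, S3: 4>-6, S4: 7>5, S5: 3>-9.
Nothing dominates IV: I at S2 (-6>-9); II at S2 (-6>-7); III at S2 (-6>-13); V at S1 (3>-9).
V is strictly dominated by I (S1: 7>-9, S2: -9>-11, S3: 4>-9, S4: 7>-9, S5: 3>-1).

III, V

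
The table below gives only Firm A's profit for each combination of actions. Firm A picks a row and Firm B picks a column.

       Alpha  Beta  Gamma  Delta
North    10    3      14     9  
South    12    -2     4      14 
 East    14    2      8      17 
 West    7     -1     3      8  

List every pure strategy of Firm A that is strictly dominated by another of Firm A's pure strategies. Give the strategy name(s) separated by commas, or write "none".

South, West

Nothing dominates North: South at Beta (3>-2); East at Beta (3>2); West at Alpha (10>7).
South is strictly dominated by East (Alpha: 14>12, Beta: 2>-2, Gamma: 8>4, Delta: 17>14).
East is not dominated — it holds its own against North at Alpha (14>10); South at Alpha (14>12); West at Alpha (14>7).
North strictly dominates West — Alpha: 10>7, Beta: 3>-1, Gamma: 14>3, Delta: 9>8.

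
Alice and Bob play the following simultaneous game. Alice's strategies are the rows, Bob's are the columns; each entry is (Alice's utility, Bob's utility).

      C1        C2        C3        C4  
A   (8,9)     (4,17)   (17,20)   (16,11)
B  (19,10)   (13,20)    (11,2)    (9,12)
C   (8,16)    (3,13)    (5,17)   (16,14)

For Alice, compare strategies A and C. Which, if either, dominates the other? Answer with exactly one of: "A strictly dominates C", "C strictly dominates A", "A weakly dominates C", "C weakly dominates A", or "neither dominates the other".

Compare A to C across each opponent action: C1: 8=8, C2: 4>3, C3: 17>5, C4: 16=16.
A is at least as good everywhere and strictly better somewhere (tied only at C1, C4), so A weakly but not strictly dominates C.

A weakly dominates C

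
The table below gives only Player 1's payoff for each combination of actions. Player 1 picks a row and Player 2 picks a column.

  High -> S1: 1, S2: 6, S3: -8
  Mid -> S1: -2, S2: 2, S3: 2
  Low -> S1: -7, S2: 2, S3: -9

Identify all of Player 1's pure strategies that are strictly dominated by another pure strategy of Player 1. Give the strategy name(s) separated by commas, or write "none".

High is not dominated — it holds its own against Mid at S1 (1>-2); Low at S1 (1>-7).
Mid is not dominated — it holds its own against High at S3 (2>-8); Low at S1 (-2>-7).
Low: dominated, since High does at least as well everywhere (S1: 1>-7, S2: 6>2, S3: -8>-9).

Low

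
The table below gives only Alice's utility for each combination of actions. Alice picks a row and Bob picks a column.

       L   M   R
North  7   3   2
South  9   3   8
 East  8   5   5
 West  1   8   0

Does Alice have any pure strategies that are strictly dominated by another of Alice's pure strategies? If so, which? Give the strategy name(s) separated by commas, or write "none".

North: dominated, since East does at least as well everywhere (L: 8>7, M: 5>3, R: 5>2).
Nothing dominates South: North at L (9>7); East at L (9>8); West at L (9>1).
East is not dominated — it holds its own against North at L (8>7); South at M (5>3); West at L (8>1).
West: no other strategy beats it everywhere (North at M (8>3); South at M (8>3); East at M (8>5)).

North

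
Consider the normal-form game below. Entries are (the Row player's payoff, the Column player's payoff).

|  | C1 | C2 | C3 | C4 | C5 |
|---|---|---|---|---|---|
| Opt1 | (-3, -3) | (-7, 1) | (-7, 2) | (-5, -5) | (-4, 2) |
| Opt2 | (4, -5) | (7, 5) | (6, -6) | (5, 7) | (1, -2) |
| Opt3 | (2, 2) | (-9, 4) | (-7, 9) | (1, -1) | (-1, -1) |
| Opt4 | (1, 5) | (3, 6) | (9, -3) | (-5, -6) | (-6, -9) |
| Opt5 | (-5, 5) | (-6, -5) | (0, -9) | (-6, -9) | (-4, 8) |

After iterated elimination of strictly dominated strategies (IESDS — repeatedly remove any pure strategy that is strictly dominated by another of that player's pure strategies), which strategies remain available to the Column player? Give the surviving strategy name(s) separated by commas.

C4

Row Opt1 is eliminated: Opt2 beats it against every remaining column (C1: 4>-3, C2: 7>-7, C3: 6>-7, C4: 5>-5, C5: 1>-4).
The Row player's strategy Opt3 is strictly dominated by Opt2 (C1: 4>2, C2: 7>-9, C3: 6>-7, C4: 5>1, C5: 1>-1) and is removed.
The Row player's strategy Opt5 is strictly dominated by Opt2 (C1: 4>-5, C2: 7>-6, C3: 6>0, C4: 5>-6, C5: 1>-4) and is removed.
Column C1 is eliminated: C2 beats it against every remaining row (Opt2: 5>-5, Opt4: 6>5).
For the Column player, C2 strictly dominates C3 on the remaining rows (Opt2: 5>-6, Opt4: 6>-3); eliminate C3.
For the Row player, Opt2 strictly dominates Opt4 on the remaining columns (C2: 7>3, C4: 5>-5, C5: 1>-6); eliminate Opt4.
For the Column player, C4 strictly dominates C2 on the remaining rows (Opt2: 7>5); eliminate C2.
Column C5 is eliminated: C4 beats it against every remaining row (Opt2: 7>-2).
Among the remaining strategies, none is strictly dominated by another pure strategy of the same player, so the elimination stops.
Surviving strategies — the Row player: {Opt2}; the Column player: {C4}.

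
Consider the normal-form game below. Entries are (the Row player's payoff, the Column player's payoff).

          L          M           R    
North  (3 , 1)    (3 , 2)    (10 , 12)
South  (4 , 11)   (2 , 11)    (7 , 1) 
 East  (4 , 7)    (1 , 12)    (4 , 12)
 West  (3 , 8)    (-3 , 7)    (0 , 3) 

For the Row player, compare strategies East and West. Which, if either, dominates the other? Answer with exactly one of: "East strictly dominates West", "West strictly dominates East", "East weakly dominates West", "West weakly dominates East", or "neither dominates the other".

East strictly dominates West

East's payoffs vs West's, by the Column player's action — L: 4>3, M: 1>-3, R: 4>0.
East gives a strictly higher payoff against each opponent action, so East strictly dominates West.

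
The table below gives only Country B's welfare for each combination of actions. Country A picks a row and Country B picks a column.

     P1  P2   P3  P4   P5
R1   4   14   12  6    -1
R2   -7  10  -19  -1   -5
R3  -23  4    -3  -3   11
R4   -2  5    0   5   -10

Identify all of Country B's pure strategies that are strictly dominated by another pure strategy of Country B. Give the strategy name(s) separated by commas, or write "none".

P1, P3

P1 is strictly dominated by P2 (R1: 14>4, R2: 10>-7, R3: 4>-23, R4: 5>-2).
Nothing dominates P2: P1 at R1 (14>4); P3 at R1 (14>12); P4 at R1 (14>6); P5 at R1 (14>-1).
P3 is strictly dominated by P2 (R1: 14>12, R2: 10>-19, R3: 4>-3, R4: 5>0).
P4: no other strategy beats it everywhere (P1 at R1 (6>4); P2 at R4 (5=5); P3 at R2 (-1>-19); P5 at R1 (6>-1)).
P5: no other strategy beats it everywhere (P1 at R2 (-5>-7); P2 at R3 (11>4); P3 at R2 (-5>-19); P4 at R3 (11>-3)).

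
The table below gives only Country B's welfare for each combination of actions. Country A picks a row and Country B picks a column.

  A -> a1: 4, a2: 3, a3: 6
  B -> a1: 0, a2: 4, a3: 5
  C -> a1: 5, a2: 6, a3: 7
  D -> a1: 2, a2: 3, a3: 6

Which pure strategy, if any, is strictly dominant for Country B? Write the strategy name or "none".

a3 vs a1: A: 6>4, B: 5>0, C: 7>5, D: 6>2.
a3 vs a2: A: 6>3, B: 5>4, C: 7>6, D: 6>3.
a3 strictly beats every other strategy against every opponent action, so it is strictly dominant.

a3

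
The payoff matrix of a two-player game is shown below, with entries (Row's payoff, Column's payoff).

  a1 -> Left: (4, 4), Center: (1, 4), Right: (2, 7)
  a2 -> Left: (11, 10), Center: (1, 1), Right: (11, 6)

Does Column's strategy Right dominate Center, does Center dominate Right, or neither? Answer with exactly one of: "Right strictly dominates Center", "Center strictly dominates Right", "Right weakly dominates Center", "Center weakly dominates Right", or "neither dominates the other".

Right's payoffs vs Center's, by Row's action — a1: 7>4, a2: 6>1.
Right gives a strictly higher payoff against each choice by Row, so Right strictly dominates Center.

Right strictly dominates Center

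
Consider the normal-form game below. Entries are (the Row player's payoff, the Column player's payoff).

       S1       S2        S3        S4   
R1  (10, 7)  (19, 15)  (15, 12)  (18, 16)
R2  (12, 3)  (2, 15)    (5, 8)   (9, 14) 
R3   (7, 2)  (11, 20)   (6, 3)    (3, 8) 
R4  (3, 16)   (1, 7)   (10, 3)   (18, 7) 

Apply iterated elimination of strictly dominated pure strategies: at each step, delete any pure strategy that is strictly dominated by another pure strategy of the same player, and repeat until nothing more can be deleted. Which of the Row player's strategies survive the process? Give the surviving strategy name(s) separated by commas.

R1, R2, R4

The Row player's strategy R3 is strictly dominated by R1 (S1: 10>7, S2: 19>11, S3: 15>6, S4: 18>3) and is removed.
For the Column player, S2 strictly dominates S3 on the remaining rows (R1: 15>12, R2: 15>8, R4: 7>3); eliminate S3.
Among the remaining strategies, none is strictly dominated by another pure strategy of the same player, so the elimination stops.
Surviving strategies — the Row player: {R1, R2, R4}; the Column player: {S1, S2, S4}.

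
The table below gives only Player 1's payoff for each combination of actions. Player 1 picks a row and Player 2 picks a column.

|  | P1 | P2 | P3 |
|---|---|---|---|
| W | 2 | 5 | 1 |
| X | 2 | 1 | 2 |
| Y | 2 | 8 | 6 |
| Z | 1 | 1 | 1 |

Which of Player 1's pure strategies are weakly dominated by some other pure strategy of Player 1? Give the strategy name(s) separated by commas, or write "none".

W: dominated, since Y does at least as well everywhere (P1: 2=2, P2: 8>5, P3: 6>1).
X: dominated, since Y does at least as well everywhere (P1: 2=2, P2: 8>1, P3: 6>2).
Y is not dominated — it holds its own against W at P2 (8>5); X at P2 (8>1); Z at P1 (2>1).
Z: dominated, since W does at least as well everywhere (P1: 2>1, P2: 5>1, P3: 1=1).

W, X, Z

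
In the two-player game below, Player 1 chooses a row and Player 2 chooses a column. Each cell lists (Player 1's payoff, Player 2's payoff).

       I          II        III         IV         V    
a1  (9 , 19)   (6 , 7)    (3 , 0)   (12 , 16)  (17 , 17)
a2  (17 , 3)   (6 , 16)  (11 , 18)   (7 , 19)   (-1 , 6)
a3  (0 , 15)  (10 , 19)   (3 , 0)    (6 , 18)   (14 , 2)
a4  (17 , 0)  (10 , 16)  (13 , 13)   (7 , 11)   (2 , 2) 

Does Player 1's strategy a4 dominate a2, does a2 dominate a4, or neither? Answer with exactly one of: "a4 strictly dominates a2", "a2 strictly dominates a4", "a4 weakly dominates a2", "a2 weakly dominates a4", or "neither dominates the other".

a4 weakly dominates a2

a4's payoffs vs a2's, by Player 2's action — I: 17=17, II: 10>6, III: 13>11, IV: 7=7, V: 2>-1.
a4 is at least as good everywhere and strictly better somewhere (tied only at I, IV), so a4 weakly but not strictly dominates a2.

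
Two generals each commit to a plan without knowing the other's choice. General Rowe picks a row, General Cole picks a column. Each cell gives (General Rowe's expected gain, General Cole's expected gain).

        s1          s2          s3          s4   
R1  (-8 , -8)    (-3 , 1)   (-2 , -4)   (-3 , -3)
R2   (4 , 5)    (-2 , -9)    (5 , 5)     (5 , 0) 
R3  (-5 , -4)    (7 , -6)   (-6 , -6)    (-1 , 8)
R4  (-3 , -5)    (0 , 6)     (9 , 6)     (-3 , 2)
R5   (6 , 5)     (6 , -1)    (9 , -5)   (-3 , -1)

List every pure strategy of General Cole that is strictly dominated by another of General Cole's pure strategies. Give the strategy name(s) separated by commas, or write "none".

Nothing dominates s1: s2 at R2 (5>-9); s3 at R2 (5=5); s4 at R2 (5>0).
s2 is not dominated — it holds its own against s1 at R1 (1>-8); s3 at R1 (1>-4); s4 at R1 (1>-3).
s3 is not dominated — it holds its own against s1 at R1 (-4>-8); s2 at R2 (5>-9); s4 at R2 (5>0).
s4: no other strategy beats it everywhere (s1 at R1 (-3>-8); s2 at R2 (0>-9); s3 at R1 (-3>-4)).

none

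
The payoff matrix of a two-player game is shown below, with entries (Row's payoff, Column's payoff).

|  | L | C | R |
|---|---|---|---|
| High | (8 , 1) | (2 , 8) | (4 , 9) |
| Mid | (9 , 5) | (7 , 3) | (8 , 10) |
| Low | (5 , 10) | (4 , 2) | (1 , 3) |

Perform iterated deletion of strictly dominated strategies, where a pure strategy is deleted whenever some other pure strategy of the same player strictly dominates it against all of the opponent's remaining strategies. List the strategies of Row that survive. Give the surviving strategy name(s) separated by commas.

Mid

Row's strategy High is strictly dominated by Mid (L: 9>8, C: 7>2, R: 8>4) and is removed.
Row Low is eliminated: Mid beats it against every remaining column (L: 9>5, C: 7>4, R: 8>1).
For Column, R strictly dominates L on the remaining rows (Mid: 10>5); eliminate L.
Column's strategy C is strictly dominated by R (Mid: 10>3) and is removed.
Among the remaining strategies, none is strictly dominated by another pure strategy of the same player, so the elimination stops.
Surviving strategies — Row: {Mid}; Column: {R}.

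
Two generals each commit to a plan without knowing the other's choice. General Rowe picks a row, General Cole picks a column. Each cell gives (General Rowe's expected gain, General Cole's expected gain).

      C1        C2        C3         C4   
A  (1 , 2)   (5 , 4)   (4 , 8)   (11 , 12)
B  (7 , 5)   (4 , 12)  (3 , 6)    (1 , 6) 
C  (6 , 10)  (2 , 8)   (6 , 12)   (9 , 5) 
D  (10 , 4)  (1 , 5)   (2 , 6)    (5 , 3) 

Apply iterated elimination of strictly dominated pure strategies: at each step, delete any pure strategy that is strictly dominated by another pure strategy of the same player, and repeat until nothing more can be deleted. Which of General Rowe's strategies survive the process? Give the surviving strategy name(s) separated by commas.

General Cole's strategy C1 is strictly dominated by C3 (A: 8>2, B: 6>5, C: 12>10, D: 6>4) and is removed.
General Rowe's strategy B is strictly dominated by A (C2: 5>4, C3: 4>3, C4: 11>1) and is removed.
Row D is eliminated: A beats it against every remaining column (C2: 5>1, C3: 4>2, C4: 11>5).
For General Cole, C3 strictly dominates C2 on the remaining rows (A: 8>4, C: 12>8); eliminate C2.
Among the remaining strategies, none is strictly dominated by another pure strategy of the same player, so the elimination stops.
Surviving strategies — General Rowe: {A, C}; General Cole: {C3, C4}.

A, C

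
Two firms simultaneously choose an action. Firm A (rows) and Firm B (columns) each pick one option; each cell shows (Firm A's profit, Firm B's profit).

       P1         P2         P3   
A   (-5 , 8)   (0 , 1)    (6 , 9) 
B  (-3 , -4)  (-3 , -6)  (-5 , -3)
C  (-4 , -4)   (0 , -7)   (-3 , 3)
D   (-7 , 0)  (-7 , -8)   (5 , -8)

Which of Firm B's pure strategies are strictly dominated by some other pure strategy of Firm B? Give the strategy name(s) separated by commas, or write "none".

P2

Nothing dominates P1: P2 at A (8>1); P3 at D (0>-8).
P1 strictly dominates P2 — A: 8>1, B: -4>-6, C: -4>-7, D: 0>-8.
P3: no other strategy beats it everywhere (P1 at A (9>8); P2 at A (9>1)).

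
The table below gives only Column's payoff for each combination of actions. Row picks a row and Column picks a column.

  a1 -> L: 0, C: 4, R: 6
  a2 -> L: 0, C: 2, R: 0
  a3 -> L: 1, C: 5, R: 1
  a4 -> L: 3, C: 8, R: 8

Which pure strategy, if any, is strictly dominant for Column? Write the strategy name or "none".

L fails to dominate C at a1 (0<4).
C fails to dominate R at a1 (4<6).
R fails to dominate L at a2 (0=0).
No single strategy dominates all the others.

none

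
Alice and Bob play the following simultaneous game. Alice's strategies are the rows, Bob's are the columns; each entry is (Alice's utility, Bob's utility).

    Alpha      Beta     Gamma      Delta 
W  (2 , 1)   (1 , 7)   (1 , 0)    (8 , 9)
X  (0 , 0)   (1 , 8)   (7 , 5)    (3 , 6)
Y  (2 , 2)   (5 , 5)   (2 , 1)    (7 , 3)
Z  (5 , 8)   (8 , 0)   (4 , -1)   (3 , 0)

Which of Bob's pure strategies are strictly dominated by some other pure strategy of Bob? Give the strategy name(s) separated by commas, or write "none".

Nothing dominates Alpha: Beta at Z (8>0); Gamma at W (1>0); Delta at Z (8>0).
Beta: no other strategy beats it everywhere (Alpha at W (7>1); Gamma at W (7>0); Delta at X (8>6)).
Gamma: dominated, since Beta does at least as well everywhere (W: 7>0, X: 8>5, Y: 5>1, Z: 0>-1).
Delta is not dominated — it holds its own against Alpha at W (9>1); Beta at W (9>7); Gamma at W (9>0).

Gamma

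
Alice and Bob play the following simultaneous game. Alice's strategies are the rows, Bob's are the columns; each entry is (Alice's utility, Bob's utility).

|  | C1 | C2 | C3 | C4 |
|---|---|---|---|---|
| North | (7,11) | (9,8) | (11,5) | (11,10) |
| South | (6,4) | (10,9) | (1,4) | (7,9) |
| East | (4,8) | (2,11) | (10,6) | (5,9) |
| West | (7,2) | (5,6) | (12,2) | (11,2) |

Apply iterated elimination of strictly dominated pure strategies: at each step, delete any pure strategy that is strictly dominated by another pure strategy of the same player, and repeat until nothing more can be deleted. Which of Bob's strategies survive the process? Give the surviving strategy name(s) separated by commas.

For Alice, North strictly dominates East on the remaining columns (C1: 7>4, C2: 9>2, C3: 11>10, C4: 11>5); eliminate East.
Column C3 is eliminated: C2 beats it against every remaining row (North: 8>5, South: 9>4, West: 6>2).
Among the remaining strategies, none is strictly dominated by another pure strategy of the same player, so the elimination stops.
Surviving strategies — Alice: {North, South, West}; Bob: {C1, C2, C4}.

C1, C2, C4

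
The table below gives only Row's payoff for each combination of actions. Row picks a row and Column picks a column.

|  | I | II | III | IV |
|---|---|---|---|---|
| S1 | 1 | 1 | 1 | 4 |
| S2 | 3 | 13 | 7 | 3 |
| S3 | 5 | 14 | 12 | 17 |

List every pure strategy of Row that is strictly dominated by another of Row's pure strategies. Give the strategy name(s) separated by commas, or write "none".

S3 strictly dominates S1 — I: 5>1, II: 14>1, III: 12>1, IV: 17>4.
S3 strictly dominates S2 — I: 5>3, II: 14>13, III: 12>7, IV: 17>3.
Nothing dominates S3: S1 at I (5>1); S2 at I (5>3).

S1, S2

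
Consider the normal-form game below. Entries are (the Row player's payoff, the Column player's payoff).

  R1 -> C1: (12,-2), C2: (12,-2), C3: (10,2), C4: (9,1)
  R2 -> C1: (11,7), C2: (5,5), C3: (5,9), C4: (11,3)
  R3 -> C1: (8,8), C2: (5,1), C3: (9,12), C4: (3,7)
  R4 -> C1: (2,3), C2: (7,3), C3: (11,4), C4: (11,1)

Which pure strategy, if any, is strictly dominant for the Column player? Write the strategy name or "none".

C3 vs C1: R1: 2>-2, R2: 9>7, R3: 12>8, R4: 4>3.
C3 vs C2: R1: 2>-2, R2: 9>5, R3: 12>1, R4: 4>3.
C3 vs C4: R1: 2>1, R2: 9>3, R3: 12>7, R4: 4>1.
C3 strictly beats every other strategy against every opponent action, so it is strictly dominant.

C3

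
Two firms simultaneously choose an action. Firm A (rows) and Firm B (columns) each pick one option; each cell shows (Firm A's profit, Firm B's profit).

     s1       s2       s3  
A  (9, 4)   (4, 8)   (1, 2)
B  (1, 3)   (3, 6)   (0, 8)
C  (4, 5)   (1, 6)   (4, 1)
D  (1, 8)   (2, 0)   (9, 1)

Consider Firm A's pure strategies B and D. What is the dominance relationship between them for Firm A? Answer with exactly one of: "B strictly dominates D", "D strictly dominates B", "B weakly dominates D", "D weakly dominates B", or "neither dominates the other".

neither dominates the other

Compare B to D across each choice by Firm B: s1: 1=1, s2: 3>2, s3: 0<9.
B does better at s2 but worse at s3; neither strategy dominates the other.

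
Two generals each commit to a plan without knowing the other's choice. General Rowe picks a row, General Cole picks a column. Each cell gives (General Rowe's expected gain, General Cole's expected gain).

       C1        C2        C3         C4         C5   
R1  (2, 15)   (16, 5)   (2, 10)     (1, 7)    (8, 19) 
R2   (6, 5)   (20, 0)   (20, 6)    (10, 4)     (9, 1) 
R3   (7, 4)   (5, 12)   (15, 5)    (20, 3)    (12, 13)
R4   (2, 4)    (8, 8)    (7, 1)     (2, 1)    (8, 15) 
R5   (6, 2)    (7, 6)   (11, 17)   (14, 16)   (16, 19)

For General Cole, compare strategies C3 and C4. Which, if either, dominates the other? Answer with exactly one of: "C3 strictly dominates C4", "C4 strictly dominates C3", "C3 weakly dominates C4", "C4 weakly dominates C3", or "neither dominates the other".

C3's payoffs vs C4's, by General Rowe's action — R1: 10>7, R2: 6>4, R3: 5>3, R4: 1=1, R5: 17>16.
C3 is at least as good everywhere and strictly better somewhere (tied only at R4), so C3 weakly but not strictly dominates C4.

C3 weakly dominates C4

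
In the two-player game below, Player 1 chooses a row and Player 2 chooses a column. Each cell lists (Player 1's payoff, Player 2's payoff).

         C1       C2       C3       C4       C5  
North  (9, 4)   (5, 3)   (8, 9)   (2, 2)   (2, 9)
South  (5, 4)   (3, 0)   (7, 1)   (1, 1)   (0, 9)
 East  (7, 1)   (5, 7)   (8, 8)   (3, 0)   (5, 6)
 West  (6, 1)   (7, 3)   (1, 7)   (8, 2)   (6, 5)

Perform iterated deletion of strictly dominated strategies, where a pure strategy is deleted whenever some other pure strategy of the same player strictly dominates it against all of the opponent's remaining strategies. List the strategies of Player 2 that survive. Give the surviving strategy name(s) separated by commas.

C3, C5

Row South is eliminated: North beats it against every remaining column (C1: 9>5, C2: 5>3, C3: 8>7, C4: 2>1, C5: 2>0).
Player 2's strategy C1 is strictly dominated by C3 (North: 9>4, East: 8>1, West: 7>1) and is removed.
Player 2's strategy C2 is strictly dominated by C3 (North: 9>3, East: 8>7, West: 7>3) and is removed.
Column C4 is eliminated: C3 beats it against every remaining row (North: 9>2, East: 8>0, West: 7>2).
Among the remaining strategies, none is strictly dominated by another pure strategy of the same player, so the elimination stops.
Surviving strategies — Player 1: {North, East, West}; Player 2: {C3, C5}.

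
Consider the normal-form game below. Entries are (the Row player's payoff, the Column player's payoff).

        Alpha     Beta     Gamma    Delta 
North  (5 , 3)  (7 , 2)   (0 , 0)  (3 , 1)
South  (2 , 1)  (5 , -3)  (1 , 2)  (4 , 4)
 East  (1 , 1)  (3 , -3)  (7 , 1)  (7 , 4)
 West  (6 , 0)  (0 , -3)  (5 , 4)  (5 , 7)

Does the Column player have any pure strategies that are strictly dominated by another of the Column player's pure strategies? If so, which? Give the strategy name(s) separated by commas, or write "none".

Alpha is not dominated — it holds its own against Beta at North (3>2); Gamma at North (3>0); Delta at North (3>1).
Beta is strictly dominated by Alpha (North: 3>2, South: 1>-3, East: 1>-3, West: 0>-3).
Delta strictly dominates Gamma — North: 1>0, South: 4>2, East: 4>1, West: 7>4.
Nothing dominates Delta: Alpha at South (4>1); Beta at South (4>-3); Gamma at North (1>0).

Beta, Gamma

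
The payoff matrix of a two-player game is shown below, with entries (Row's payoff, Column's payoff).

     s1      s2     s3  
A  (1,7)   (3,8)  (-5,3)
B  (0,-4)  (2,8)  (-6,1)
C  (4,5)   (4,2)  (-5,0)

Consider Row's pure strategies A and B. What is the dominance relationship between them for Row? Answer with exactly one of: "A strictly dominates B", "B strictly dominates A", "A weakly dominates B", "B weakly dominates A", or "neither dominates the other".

A's payoffs vs B's, by Column's action — s1: 1>0, s2: 3>2, s3: -5>-6.
A gives a strictly higher payoff against each choice by Column, so A strictly dominates B.

A strictly dominates B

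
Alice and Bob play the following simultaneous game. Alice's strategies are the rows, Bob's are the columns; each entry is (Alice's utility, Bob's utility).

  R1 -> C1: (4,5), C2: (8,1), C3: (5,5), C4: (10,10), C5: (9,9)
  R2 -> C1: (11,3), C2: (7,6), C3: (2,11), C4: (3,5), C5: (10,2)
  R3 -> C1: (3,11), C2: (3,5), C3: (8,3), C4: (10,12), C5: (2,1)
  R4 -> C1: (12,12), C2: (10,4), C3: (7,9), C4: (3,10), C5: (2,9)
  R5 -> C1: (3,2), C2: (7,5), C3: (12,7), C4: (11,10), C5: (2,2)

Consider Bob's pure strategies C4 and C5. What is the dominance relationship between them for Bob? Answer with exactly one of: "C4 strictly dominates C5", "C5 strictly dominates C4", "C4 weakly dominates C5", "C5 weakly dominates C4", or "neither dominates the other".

C4's payoffs vs C5's, by Alice's action — R1: 10>9, R2: 5>2, R3: 12>1, R4: 10>9, R5: 10>2.
Every comparison favours C4, so C4 strictly dominates C5.

C4 strictly dominates C5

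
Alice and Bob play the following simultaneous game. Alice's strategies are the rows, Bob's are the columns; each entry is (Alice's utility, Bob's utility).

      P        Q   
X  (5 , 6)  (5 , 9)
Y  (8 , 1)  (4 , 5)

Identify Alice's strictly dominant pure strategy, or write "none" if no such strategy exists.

X fails to dominate Y at P (5<8).
Y fails to dominate X at Q (4<5).
No single strategy dominates all the others.

none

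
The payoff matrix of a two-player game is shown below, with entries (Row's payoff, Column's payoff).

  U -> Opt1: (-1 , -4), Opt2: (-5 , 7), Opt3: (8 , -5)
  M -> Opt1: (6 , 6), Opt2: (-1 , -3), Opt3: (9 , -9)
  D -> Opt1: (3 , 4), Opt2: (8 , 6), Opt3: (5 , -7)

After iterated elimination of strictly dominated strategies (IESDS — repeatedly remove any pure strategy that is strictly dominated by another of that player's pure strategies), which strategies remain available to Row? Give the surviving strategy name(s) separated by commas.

M, D

Row's strategy U is strictly dominated by M (Opt1: 6>-1, Opt2: -1>-5, Opt3: 9>8) and is removed.
Column Opt3 is eliminated: Opt1 beats it against every remaining row (M: 6>-9, D: 4>-7).
Among the remaining strategies, none is strictly dominated by another pure strategy of the same player, so the elimination stops.
Surviving strategies — Row: {M, D}; Column: {Opt1, Opt2}.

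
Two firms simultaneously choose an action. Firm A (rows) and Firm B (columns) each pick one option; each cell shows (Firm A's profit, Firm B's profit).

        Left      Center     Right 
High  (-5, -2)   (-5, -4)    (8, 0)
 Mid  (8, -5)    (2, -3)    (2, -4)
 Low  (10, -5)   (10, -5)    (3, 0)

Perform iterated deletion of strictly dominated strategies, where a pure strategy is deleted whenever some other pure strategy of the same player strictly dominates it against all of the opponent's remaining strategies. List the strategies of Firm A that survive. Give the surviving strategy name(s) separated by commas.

For Firm A, Low strictly dominates Mid on the remaining columns (Left: 10>8, Center: 10>2, Right: 3>2); eliminate Mid.
Column Left is eliminated: Right beats it against every remaining row (High: 0>-2, Low: 0>-5).
Firm B's strategy Center is strictly dominated by Right (High: 0>-4, Low: 0>-5) and is removed.
Firm A's strategy Low is strictly dominated by High (Right: 8>3) and is removed.
Among the remaining strategies, none is strictly dominated by another pure strategy of the same player, so the elimination stops.
Surviving strategies — Firm A: {High}; Firm B: {Right}.

High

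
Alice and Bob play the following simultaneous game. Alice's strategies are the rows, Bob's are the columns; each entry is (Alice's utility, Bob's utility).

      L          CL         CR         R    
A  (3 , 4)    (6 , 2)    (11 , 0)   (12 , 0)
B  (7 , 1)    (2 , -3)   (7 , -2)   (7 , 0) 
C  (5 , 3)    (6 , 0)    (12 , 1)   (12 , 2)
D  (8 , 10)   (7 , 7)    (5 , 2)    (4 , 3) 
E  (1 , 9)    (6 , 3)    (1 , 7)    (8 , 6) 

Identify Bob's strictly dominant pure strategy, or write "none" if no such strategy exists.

L

L vs CL: A: 4>2, B: 1>-3, C: 3>0, D: 10>7, E: 9>3.
L vs CR: A: 4>0, B: 1>-2, C: 3>1, D: 10>2, E: 9>7.
L vs R: A: 4>0, B: 1>0, C: 3>2, D: 10>3, E: 9>6.
L strictly beats every other strategy against every opponent action, so it is strictly dominant.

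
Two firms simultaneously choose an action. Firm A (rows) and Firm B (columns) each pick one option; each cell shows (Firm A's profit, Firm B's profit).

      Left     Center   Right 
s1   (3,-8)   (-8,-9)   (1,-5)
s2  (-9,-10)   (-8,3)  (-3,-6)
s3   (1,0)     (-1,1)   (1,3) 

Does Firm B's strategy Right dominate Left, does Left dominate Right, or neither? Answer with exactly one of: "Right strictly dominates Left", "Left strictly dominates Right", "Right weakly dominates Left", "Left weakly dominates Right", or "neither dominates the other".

Right strictly dominates Left

Compare Right to Left across each opponent action: s1: -5>-8, s2: -6>-10, s3: 3>0.
Right gives a strictly higher payoff against each opponent action, so Right strictly dominates Left.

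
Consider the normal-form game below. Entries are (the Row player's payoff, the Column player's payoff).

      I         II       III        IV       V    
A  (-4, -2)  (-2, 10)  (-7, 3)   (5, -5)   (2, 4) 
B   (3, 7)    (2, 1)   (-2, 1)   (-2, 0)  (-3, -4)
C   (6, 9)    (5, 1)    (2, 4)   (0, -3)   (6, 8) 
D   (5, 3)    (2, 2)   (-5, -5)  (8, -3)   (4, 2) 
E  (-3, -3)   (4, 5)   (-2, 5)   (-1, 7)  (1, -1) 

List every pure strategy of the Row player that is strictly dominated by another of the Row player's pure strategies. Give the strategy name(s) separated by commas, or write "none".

D strictly dominates A — I: 5>-4, II: 2>-2, III: -5>-7, IV: 8>5, V: 4>2.
B is strictly dominated by C (I: 6>3, II: 5>2, III: 2>-2, IV: 0>-2, V: 6>-3).
C: no other strategy beats it everywhere (A at I (6>-4); B at I (6>3); D at I (6>5); E at I (6>-3)).
D: no other strategy beats it everywhere (A at I (5>-4); B at I (5>3); C at IV (8>0); E at I (5>-3)).
C strictly dominates E — I: 6>-3, II: 5>4, III: 2>-2, IV: 0>-1, V: 6>1.

A, B, E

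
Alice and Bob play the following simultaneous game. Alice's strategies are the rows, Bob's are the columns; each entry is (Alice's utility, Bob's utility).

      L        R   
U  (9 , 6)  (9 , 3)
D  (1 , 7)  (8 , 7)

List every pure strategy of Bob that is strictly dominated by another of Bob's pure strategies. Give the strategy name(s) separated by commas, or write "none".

none

L is not dominated — it holds its own against R at U (6>3).
R is not dominated — it holds its own against L at D (7=7).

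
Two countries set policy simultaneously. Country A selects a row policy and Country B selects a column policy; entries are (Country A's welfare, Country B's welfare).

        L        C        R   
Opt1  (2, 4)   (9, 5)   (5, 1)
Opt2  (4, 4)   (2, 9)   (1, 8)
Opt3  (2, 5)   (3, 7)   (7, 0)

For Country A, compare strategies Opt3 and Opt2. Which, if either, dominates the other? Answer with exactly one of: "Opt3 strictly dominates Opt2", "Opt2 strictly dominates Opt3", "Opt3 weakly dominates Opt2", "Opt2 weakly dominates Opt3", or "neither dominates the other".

neither dominates the other

Compare Opt3 to Opt2 across each opponent action: L: 2<4, C: 3>2, R: 7>1.
Opt3 does better at C, R but worse at L; neither strategy dominates the other.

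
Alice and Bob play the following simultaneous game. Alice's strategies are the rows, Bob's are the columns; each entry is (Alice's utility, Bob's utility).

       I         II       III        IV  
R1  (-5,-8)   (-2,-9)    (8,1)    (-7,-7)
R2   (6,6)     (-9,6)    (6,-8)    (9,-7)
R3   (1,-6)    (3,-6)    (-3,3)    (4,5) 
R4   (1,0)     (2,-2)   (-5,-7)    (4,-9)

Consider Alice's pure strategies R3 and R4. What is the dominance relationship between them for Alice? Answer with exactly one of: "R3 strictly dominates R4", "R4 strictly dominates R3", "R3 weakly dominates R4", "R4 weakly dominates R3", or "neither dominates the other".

R3 weakly dominates R4

Compare R3 to R4 across each opponent action: I: 1=1, II: 3>2, III: -3>-5, IV: 4=4.
R3 is at least as good everywhere and strictly better somewhere (tied only at I, IV), so R3 weakly but not strictly dominates R4.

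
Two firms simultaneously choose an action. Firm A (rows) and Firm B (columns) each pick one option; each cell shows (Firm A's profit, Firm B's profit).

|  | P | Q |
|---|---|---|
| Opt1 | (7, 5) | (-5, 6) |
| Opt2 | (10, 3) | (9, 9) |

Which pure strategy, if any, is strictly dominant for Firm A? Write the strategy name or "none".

Opt2 vs Opt1: P: 10>7, Q: 9>-5.
Opt2 strictly beats every other strategy against every opponent action, so it is strictly dominant.

Opt2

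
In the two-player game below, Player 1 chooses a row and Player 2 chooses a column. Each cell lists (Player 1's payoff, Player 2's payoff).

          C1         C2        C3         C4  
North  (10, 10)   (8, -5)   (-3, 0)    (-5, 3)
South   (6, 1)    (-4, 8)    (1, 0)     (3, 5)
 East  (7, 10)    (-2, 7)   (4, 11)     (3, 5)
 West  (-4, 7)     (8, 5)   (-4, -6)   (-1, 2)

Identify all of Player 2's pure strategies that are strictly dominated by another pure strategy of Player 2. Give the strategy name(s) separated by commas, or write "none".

Nothing dominates C1: C2 at North (10>-5); C3 at North (10>0); C4 at North (10>3).
C2: no other strategy beats it everywhere (C1 at South (8>1); C3 at South (8>0); C4 at South (8>5)).
Nothing dominates C3: C1 at East (11>10); C2 at North (0>-5); C4 at East (11>5).
Nothing dominates C4: C1 at South (5>1); C2 at North (3>-5); C3 at North (3>0).

none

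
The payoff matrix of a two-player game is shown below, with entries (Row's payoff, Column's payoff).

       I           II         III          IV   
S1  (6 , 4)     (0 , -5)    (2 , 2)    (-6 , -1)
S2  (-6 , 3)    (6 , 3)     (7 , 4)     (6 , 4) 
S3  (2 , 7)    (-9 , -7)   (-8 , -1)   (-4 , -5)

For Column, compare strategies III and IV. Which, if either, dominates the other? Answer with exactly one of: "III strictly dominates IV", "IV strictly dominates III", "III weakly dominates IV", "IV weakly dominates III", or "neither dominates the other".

III's payoffs vs IV's, by Row's action — S1: 2>-1, S2: 4=4, S3: -1>-5.
III is at least as good everywhere and strictly better somewhere (tied only at S2), so III weakly but not strictly dominates IV.

III weakly dominates IV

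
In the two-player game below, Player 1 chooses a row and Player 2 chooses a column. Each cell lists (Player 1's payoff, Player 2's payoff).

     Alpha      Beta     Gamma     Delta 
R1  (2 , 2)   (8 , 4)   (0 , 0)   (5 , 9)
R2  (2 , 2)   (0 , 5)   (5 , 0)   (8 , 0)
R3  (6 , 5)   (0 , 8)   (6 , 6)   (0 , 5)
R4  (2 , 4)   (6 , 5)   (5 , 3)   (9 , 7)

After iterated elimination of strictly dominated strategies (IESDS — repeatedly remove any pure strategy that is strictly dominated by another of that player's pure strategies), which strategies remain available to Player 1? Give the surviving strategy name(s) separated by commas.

R4

For Player 2, Beta strictly dominates Alpha on the remaining rows (R1: 4>2, R2: 5>2, R3: 8>5, R4: 5>4); eliminate Alpha.
Column Gamma is eliminated: Beta beats it against every remaining row (R1: 4>0, R2: 5>0, R3: 8>6, R4: 5>3).
Row R2 is eliminated: R4 beats it against every remaining column (Beta: 6>0, Delta: 9>8).
Row R3 is eliminated: R1 beats it against every remaining column (Beta: 8>0, Delta: 5>0).
Column Beta is eliminated: Delta beats it against every remaining row (R1: 9>4, R4: 7>5).
Player 1's strategy R1 is strictly dominated by R4 (Delta: 9>5) and is removed.
Among the remaining strategies, none is strictly dominated by another pure strategy of the same player, so the elimination stops.
Surviving strategies — Player 1: {R4}; Player 2: {Delta}.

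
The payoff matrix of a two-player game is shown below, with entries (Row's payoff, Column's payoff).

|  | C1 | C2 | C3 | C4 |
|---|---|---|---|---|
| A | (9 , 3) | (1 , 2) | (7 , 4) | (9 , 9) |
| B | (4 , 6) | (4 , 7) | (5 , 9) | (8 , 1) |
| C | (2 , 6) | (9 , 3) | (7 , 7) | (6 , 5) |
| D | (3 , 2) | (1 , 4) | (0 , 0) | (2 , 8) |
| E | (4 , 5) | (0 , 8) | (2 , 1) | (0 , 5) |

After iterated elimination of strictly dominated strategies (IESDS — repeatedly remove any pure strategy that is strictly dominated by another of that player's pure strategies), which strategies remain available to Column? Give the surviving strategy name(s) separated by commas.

Row's strategy D is strictly dominated by B (C1: 4>3, C2: 4>1, C3: 5>0, C4: 8>2) and is removed.
Row's strategy E is strictly dominated by A (C1: 9>4, C2: 1>0, C3: 7>2, C4: 9>0) and is removed.
Column C1 is eliminated: C3 beats it against every remaining row (A: 4>3, B: 9>6, C: 7>6).
Column C2 is eliminated: C3 beats it against every remaining row (A: 4>2, B: 9>7, C: 7>3).
For Row, A strictly dominates B on the remaining columns (C3: 7>5, C4: 9>8); eliminate B.
Among the remaining strategies, none is strictly dominated by another pure strategy of the same player, so the elimination stops.
Surviving strategies — Row: {A, C}; Column: {C3, C4}.

C3, C4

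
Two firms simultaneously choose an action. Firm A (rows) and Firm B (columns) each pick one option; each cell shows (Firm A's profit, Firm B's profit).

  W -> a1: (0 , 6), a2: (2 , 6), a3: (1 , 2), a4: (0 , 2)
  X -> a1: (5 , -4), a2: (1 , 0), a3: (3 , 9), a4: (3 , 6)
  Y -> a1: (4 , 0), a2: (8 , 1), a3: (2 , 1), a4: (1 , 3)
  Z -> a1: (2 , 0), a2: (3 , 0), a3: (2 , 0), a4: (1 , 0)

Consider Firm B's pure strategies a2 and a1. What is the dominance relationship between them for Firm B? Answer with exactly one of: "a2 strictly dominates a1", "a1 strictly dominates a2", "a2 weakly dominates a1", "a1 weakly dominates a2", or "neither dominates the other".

Compare a2 to a1 across each opponent action: W: 6=6, X: 0>-4, Y: 1>0, Z: 0=0.
a2 is at least as good everywhere and strictly better somewhere (tied only at W, Z), so a2 weakly but not strictly dominates a1.

a2 weakly dominates a1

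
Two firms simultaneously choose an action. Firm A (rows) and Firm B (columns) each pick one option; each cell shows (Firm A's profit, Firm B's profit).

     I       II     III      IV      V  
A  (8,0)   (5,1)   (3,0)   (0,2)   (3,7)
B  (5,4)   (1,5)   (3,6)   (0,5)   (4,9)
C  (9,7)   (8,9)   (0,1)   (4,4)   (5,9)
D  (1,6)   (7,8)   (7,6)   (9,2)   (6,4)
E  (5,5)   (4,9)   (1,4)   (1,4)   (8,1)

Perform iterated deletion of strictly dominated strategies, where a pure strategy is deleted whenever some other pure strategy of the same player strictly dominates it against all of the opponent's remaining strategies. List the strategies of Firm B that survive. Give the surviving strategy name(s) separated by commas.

Column I is eliminated: II beats it against every remaining row (A: 1>0, B: 5>4, C: 9>7, D: 8>6, E: 9>5).
For Firm A, D strictly dominates A on the remaining columns (II: 7>5, III: 7>3, IV: 9>0, V: 6>3); eliminate A.
For Firm A, D strictly dominates B on the remaining columns (II: 7>1, III: 7>3, IV: 9>0, V: 6>4); eliminate B.
Column III is eliminated: II beats it against every remaining row (C: 9>1, D: 8>6, E: 9>4).
For Firm B, II strictly dominates IV on the remaining rows (C: 9>4, D: 8>2, E: 9>4); eliminate IV.
Among the remaining strategies, none is strictly dominated by another pure strategy of the same player, so the elimination stops.
Surviving strategies — Firm A: {C, D, E}; Firm B: {II, V}.

II, V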